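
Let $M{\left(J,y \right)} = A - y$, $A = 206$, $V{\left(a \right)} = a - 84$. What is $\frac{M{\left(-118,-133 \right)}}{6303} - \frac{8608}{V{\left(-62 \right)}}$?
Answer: $\frac{9050953}{153373} \approx 59.013$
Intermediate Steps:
$V{\left(a \right)} = -84 + a$
$M{\left(J,y \right)} = 206 - y$
$\frac{M{\left(-118,-133 \right)}}{6303} - \frac{8608}{V{\left(-62 \right)}} = \frac{206 - -133}{6303} - \frac{8608}{-84 - 62} = \left(206 + 133\right) \frac{1}{6303} - \frac{8608}{-146} = 339 \cdot \frac{1}{6303} - - \frac{4304}{73} = \frac{113}{2101} + \frac{4304}{73} = \frac{9050953}{153373}$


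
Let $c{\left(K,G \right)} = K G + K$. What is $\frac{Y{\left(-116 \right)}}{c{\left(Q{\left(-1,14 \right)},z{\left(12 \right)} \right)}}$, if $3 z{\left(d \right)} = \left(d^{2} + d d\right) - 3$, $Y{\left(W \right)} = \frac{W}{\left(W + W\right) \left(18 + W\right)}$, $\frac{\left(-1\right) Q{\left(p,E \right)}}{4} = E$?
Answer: $\frac{1}{1053696} \approx 9.4904 \cdot 10^{-7}$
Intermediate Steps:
$Q{\left(p,E \right)} = - 4 E$
$Y{\left(W \right)} = \frac{1}{2 \left(18 + W\right)}$ ($Y{\left(W \right)} = \frac{W}{2 W \left(18 + W\right)} = W \frac{1}{2 W \left(18 + W\right)} = \frac{1}{2 \left(18 + W\right)}$)
$z{\left(d \right)} = -1 + \frac{2 d^{2}}{3}$ ($z{\left(d \right)} = \frac{\left(d^{2} + d d\right) - 3}{3} = \frac{\left(d^{2} + d^{2}\right) - 3}{3} = \frac{2 d^{2} - 3}{3} = \frac{-3 + 2 d^{2}}{3} = -1 + \frac{2 d^{2}}{3}$)
$c{\left(K,G \right)} = K + G K$ ($c{\left(K,G \right)} = G K + K = K + G K$)
$\frac{Y{\left(-116 \right)}}{c{\left(Q{\left(-1,14 \right)},z{\left(12 \right)} \right)}} = \frac{\frac{1}{2} \frac{1}{18 - 116}}{\left(-4\right) 14 \left(1 - \left(1 - \frac{2 \cdot 12^{2}}{3}\right)\right)} = \frac{\frac{1}{2} \frac{1}{-98}}{\left(-56\right) \left(1 + \left(-1 + \frac{2}{3} \cdot 144\right)\right)} = \frac{\frac{1}{2} \left(- \frac{1}{98}\right)}{\left(-56\right) \left(1 + \left(-1 + 96\right)\right)} = - \frac{1}{196 \left(- 56 \left(1 + 95\right)\right)} = - \frac{1}{196 \left(\left(-56\right) 96\right)} = - \frac{1}{196 \left(-5376\right)} = \left(- \frac{1}{196}\right) \left(- \frac{1}{5376}\right) = \frac{1}{1053696}$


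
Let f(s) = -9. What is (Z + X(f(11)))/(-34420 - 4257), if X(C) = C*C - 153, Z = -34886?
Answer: 34958/38677 ≈ 0.90384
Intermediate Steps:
X(C) = -153 + C² (X(C) = C² - 153 = -153 + C²)
(Z + X(f(11)))/(-34420 - 4257) = (-34886 + (-153 + (-9)²))/(-34420 - 4257) = (-34886 + (-153 + 81))/(-38677) = (-34886 - 72)*(-1/38677) = -34958*(-1/38677) = 34958/38677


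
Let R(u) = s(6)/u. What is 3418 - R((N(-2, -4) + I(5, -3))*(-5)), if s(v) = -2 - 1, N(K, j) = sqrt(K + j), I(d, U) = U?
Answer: 85453/25 + I*sqrt(6)/25 ≈ 3418.1 + 0.09798*I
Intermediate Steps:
s(v) = -3
R(u) = -3/u
3418 - R((N(-2, -4) + I(5, -3))*(-5)) = 3418 - (-3)/((sqrt(-2 - 4) - 3)*(-5)) = 3418 - (-3)/((sqrt(-6) - 3)*(-5)) = 3418 - (-3)/((I*sqrt(6) - 3)*(-5)) = 3418 - (-3)/((-3 + I*sqrt(6))*(-5)) = 3418 - (-3)/(15 - 5*I*sqrt(6)) = 3418 + 3/(15 - 5*I*sqrt(6))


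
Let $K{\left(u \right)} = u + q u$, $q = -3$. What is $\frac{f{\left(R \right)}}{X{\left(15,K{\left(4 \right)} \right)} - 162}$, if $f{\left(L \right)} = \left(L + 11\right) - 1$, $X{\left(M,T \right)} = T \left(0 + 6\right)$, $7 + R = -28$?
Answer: $\frac{5}{42} \approx 0.11905$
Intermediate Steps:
$R = -35$ ($R = -7 - 28 = -35$)
$K{\left(u \right)} = - 2 u$ ($K{\left(u \right)} = u - 3 u = - 2 u$)
$X{\left(M,T \right)} = 6 T$ ($X{\left(M,T \right)} = T 6 = 6 T$)
$f{\left(L \right)} = 10 + L$ ($f{\left(L \right)} = \left(11 + L\right) - 1 = 10 + L$)
$\frac{f{\left(R \right)}}{X{\left(15,K{\left(4 \right)} \right)} - 162} = \frac{10 - 35}{6 \left(\left(-2\right) 4\right) - 162} = \frac{1}{6 \left(-8\right) - 162} \left(-25\right) = \frac{1}{-48 - 162} \left(-25\right) = \frac{1}{-210} \left(-25\right) = \left(- \frac{1}{210}\right) \left(-25\right) = \frac{5}{42}$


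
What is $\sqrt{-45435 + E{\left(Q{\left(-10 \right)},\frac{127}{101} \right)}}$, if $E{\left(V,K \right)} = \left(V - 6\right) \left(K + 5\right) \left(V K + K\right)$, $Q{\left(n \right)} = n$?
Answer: $\frac{i \sqrt{451924419}}{101} \approx 210.48 i$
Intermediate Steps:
$E{\left(V,K \right)} = \left(-6 + V\right) \left(5 + K\right) \left(K + K V\right)$ ($E{\left(V,K \right)} = \left(-6 + V\right) \left(5 + K\right) \left(K V + K\right) = \left(-6 + V\right) \left(5 + K\right) \left(K + K V\right)$)
$\sqrt{-45435 + E{\left(Q{\left(-10 \right)},\frac{127}{101} \right)}} = \sqrt{-45435 + \frac{127}{101} \left(-30 - -250 - 6 \cdot \frac{127}{101} + 5 \left(-10\right)^{2} + \frac{127}{101} \left(-10\right)^{2} - 5 \cdot \frac{127}{101} \left(-10\right)\right)} = \sqrt{-45435 + 127 \cdot \frac{1}{101} \left(-30 + 250 - 6 \cdot 127 \cdot \frac{1}{101} + 5 \cdot 100 + 127 \cdot \frac{1}{101} \cdot 100 - 5 \cdot 127 \cdot \frac{1}{101} \left(-10\right)\right)} = \sqrt{-45435 + \frac{127 \left(-30 + 250 - \frac{762}{101} + 500 + \frac{127}{101} \cdot 100 - \frac{635}{101} \left(-10\right)\right)}{101}} = \sqrt{-45435 + \frac{127 \left(-30 + 250 - \frac{762}{101} + 500 + \frac{12700}{101} + \frac{6350}{101}\right)}{101}} = \sqrt{-45435 + \frac{127}{101} \cdot \frac{91008}{101}} = \sqrt{-45435 + \frac{11558016}{10201}} = \sqrt{- \frac{451924419}{10201}} = \frac{i \sqrt{451924419}}{101}$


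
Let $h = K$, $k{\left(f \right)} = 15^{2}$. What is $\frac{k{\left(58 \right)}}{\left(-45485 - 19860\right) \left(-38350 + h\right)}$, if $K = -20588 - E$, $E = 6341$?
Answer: $\frac{45}{853131251} \approx 5.2747 \cdot 10^{-8}$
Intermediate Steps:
$k{\left(f \right)} = 225$
$K = -26929$ ($K = -20588 - 6341 = -26929$)
$h = -26929$
$\frac{k{\left(58 \right)}}{\left(-45485 - 19860\right) \left(-38350 + h\right)} = \frac{225}{\left(-45485 - 19860\right) \left(-38350 - 26929\right)} = \frac{225}{\left(-65345\right) \left(-65279\right)} = \frac{225}{4265656255} = 225 \cdot \frac{1}{4265656255} = \frac{45}{853131251}$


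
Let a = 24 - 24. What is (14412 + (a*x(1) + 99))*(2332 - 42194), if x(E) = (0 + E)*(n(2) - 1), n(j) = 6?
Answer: -578437482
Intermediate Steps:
a = 0
x(E) = 5*E (x(E) = (0 + E)*(6 - 1) = E*5 = 5*E)
(14412 + (a*x(1) + 99))*(2332 - 42194) = (14412 + (0*(5*1) + 99))*(2332 - 42194) = (14412 + (0*5 + 99))*(-39862) = (14412 + (0 + 99))*(-39862) = (14412 + 99)*(-39862) = 14511*(-39862) = -578437482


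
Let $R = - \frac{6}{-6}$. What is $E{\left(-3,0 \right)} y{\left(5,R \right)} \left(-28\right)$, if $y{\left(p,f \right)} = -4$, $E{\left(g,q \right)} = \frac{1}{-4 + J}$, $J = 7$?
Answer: $\frac{112}{3} \approx 37.333$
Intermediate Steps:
$E{\left(g,q \right)} = \frac{1}{3}$ ($E{\left(g,q \right)} = \frac{1}{-4 + 7} = \frac{1}{3}$)
$R = 1$ ($R = \left(-6\right) \left(- \frac{1}{6}\right) = 1$)
$E{\left(-3,0 \right)} y{\left(5,R \right)} \left(-28\right) = \frac{1}{3} \left(-4\right) \left(-28\right) = \left(- \frac{4}{3}\right) \left(-28\right) = \frac{112}{3}$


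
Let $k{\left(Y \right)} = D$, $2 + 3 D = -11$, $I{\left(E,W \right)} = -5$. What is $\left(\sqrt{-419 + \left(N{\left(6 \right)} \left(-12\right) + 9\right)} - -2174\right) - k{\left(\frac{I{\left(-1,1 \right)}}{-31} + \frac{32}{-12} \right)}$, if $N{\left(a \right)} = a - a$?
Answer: $\frac{6535}{3} + i \sqrt{410} \approx 2178.3 + 20.248 i$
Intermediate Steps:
$N{\left(a \right)} = 0$
$D = - \frac{13}{3}$ ($D = - \frac{2}{3} + \frac{1}{3} \left(-11\right) = - \frac{2}{3} - \frac{11}{3} = - \frac{13}{3} \approx -4.3333$)
$k{\left(Y \right)} = - \frac{13}{3}$
$\left(\sqrt{-419 + \left(N{\left(6 \right)} \left(-12\right) + 9\right)} - -2174\right) - k{\left(\frac{I{\left(-1,1 \right)}}{-31} + \frac{32}{-12} \right)} = \left(\sqrt{-419 + \left(0 \left(-12\right) + 9\right)} - -2174\right) - - \frac{13}{3} = \left(\sqrt{-419 + \left(0 + 9\right)} + 2174\right) + \frac{13}{3} = \left(\sqrt{-419 + 9} + 2174\right) + \frac{13}{3} = \left(\sqrt{-410} + 2174\right) + \frac{13}{3} = \left(i \sqrt{410} + 2174\right) + \frac{13}{3} = \left(2174 + i \sqrt{410}\right) + \frac{13}{3} = \frac{6535}{3} + i \sqrt{410}$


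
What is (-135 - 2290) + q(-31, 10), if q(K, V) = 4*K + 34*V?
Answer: -2209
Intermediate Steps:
(-135 - 2290) + q(-31, 10) = (-135 - 2290) + (4*(-31) + 34*10) = -2425 + (-124 + 340) = -2425 + 216 = -2209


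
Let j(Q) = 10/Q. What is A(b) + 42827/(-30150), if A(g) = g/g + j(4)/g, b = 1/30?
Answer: 2248573/30150 ≈ 74.580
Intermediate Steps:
b = 1/30 ≈ 0.033333
A(g) = 1 + 5/(2*g) (A(g) = g/g + (10/4)/g = 1 + (10*(¼))/g = 1 + 5/(2*g))
A(b) + 42827/(-30150) = (5/2 + 1/30)/(1/30) + 42827/(-30150) = 30*(38/15) + 42827*(-1/30150) = 76 - 42827/30150 = 2248573/30150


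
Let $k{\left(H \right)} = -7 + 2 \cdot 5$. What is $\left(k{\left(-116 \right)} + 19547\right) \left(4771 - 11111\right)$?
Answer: $-123947000$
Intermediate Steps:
$k{\left(H \right)} = 3$ ($k{\left(H \right)} = -7 + 10 = 3$)
$\left(k{\left(-116 \right)} + 19547\right) \left(4771 - 11111\right) = \left(3 + 19547\right) \left(4771 - 11111\right) = 19550 \left(-6340\right) = -123947000$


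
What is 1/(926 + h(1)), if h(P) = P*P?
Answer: 1/927 ≈ 0.0010787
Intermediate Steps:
h(P) = P²
1/(926 + h(1)) = 1/(926 + 1²) = 1/(926 + 1) = 1/927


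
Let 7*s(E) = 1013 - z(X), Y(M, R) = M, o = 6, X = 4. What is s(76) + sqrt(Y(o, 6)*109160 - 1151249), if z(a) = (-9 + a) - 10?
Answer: 1028/7 + I*sqrt(496289) ≈ 146.86 + 704.48*I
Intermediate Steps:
z(a) = -19 + a
s(E) = 1028/7 (s(E) = (1013 - (-19 + 4))/7 = (1013 - 1*(-15))/7 = (1013 + 15)/7 = (1/7)*1028 = 1028/7)
s(76) + sqrt(Y(o, 6)*109160 - 1151249) = 1028/7 + sqrt(6*109160 - 1151249) = 1028/7 + sqrt(654960 - 1151249) = 1028/7 + sqrt(-496289) = 1028/7 + I*sqrt(496289)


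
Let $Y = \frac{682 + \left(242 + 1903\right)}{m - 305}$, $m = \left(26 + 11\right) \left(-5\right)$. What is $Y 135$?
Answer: $- \frac{76329}{98} \approx -778.87$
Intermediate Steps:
$m = -185$ ($m = 37 \left(-5\right) = -185$)
$Y = - \frac{2827}{490}$ ($Y = \frac{682 + \left(242 + 1903\right)}{-185 - 305} = \frac{682 + 2145}{-490} = 2827 \left(- \frac{1}{490}\right) = - \frac{2827}{490} \approx -5.7694$)
$Y 135 = \left(- \frac{2827}{490}\right) 135 = - \frac{76329}{98}$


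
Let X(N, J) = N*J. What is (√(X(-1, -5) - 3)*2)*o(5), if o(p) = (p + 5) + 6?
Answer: 32*√2 ≈ 45.255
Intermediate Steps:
X(N, J) = J*N
o(p) = 11 + p (o(p) = (5 + p) + 6 = 11 + p)
(√(X(-1, -5) - 3)*2)*o(5) = (√(-5*(-1) - 3)*2)*(11 + 5) = (√(5 - 3)*2)*16 = (√2*2)*16 = (2*√2)*16 = 32*√2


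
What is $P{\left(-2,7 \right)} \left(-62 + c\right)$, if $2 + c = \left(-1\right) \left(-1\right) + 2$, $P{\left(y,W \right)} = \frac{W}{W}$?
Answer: $-61$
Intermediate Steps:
$P{\left(y,W \right)} = 1$
$c = 1$ ($c = -2 + \left(\left(-1\right) \left(-1\right) + 2\right) = -2 + \left(1 + 2\right) = -2 + 3 = 1$)
$P{\left(-2,7 \right)} \left(-62 + c\right) = 1 \left(-62 + 1\right) = 1 \left(-61\right) = -61$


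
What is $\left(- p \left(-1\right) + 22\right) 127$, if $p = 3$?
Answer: $3175$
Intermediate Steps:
$\left(- p \left(-1\right) + 22\right) 127 = \left(\left(-1\right) 3 \left(-1\right) + 22\right) 127 = \left(\left(-3\right) \left(-1\right) + 22\right) 127 = \left(3 + 22\right) 127 = 25 \cdot 127 = 3175$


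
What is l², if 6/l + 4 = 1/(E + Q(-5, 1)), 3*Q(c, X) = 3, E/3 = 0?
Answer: 4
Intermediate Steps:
E = 0 (E = 3*0 = 0)
Q(c, X) = 1 (Q(c, X) = (⅓)*3 = 1)
l = -2 (l = 6/(-4 + 1/(0 + 1)) = 6/(-4 + 1/1) = 6/(-4 + 1) = 6/(-3) = 6*(-⅓) = -2)
l² = (-2)² = 4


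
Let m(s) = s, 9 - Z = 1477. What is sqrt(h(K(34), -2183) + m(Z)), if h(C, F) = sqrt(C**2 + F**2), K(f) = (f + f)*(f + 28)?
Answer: sqrt(-1468 + sqrt(22540145)) ≈ 57.268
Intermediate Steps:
Z = -1468 (Z = 9 - 1*1477 = 9 - 1477 = -1468)
K(f) = 2*f*(28 + f) (K(f) = (2*f)*(28 + f) = 2*f*(28 + f))
sqrt(h(K(34), -2183) + m(Z)) = sqrt(sqrt((2*34*(28 + 34))**2 + (-2183)**2) - 1468) = sqrt(sqrt((2*34*62)**2 + 4765489) - 1468) = sqrt(sqrt(4216**2 + 4765489) - 1468) = sqrt(sqrt(17774656 + 4765489) - 1468) = sqrt(sqrt(22540145) - 1468) = sqrt(-1468 + sqrt(22540145))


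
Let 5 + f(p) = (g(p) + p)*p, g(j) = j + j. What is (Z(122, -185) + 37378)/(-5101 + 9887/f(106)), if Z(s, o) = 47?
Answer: -1261334775/171909116 ≈ -7.3372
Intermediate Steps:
g(j) = 2*j
f(p) = -5 + 3*p**2 (f(p) = -5 + (2*p + p)*p = -5 + (3*p)*p = -5 + 3*p**2)
(Z(122, -185) + 37378)/(-5101 + 9887/f(106)) = (47 + 37378)/(-5101 + 9887/(-5 + 3*106**2)) = 37425/(-5101 + 9887/(-5 + 3*11236)) = 37425/(-5101 + 9887/(-5 + 33708)) = 37425/(-5101 + 9887/33703) = 37425/(-171909116/33703) = 37425*(-33703/171909116) = -1261334775/171909116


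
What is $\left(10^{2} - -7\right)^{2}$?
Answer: $11449$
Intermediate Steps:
$\left(10^{2} - -7\right)^{2} = \left(100 + 7\right)^{2} = 107^{2} = 11449$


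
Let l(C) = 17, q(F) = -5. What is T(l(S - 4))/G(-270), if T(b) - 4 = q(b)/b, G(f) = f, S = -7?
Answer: -7/510 ≈ -0.013725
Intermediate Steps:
T(b) = 4 - 5/b
T(l(S - 4))/G(-270) = (4 - 5/17)/(-270) = (4 - 5*1/17)*(-1/270) = (4 - 5/17)*(-1/270) = (63/17)*(-1/270) = -7/510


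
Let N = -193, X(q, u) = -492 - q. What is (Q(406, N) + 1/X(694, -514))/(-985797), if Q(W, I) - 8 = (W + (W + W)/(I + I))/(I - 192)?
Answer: -87497209/12410582893830 ≈ -7.0502e-6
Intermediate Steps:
Q(W, I) = 8 + (W + W/I)/(-192 + I) (Q(W, I) = 8 + (W + (W + W)/(I + I))/(I - 192) = 8 + (W + (2*W)/((2*I)))/(-192 + I) = 8 + (W + (2*W)*(1/(2*I)))/(-192 + I) = 8 + (W + W/I)/(-192 + I))
(Q(406, N) + 1/X(694, -514))/(-985797) = ((406 - 1536*(-193) + 8*(-193)² - 193*406)/((-193)*(-192 - 193)) + 1/(-492 - 1*694))/(-985797) = (-1/193*(406 + 296448 + 8*37249 - 78358)/(-385) + 1/(-492 - 694))*(-1/985797) = (-1/193*(-1/385)*(406 + 296448 + 297992 - 78358) + 1/(-1186))*(-1/985797) = (-1/193*(-1/385)*516488 - 1/1186)*(-1/985797) = (73784/10615 - 1/1186)*(-1/985797) = (87497209/12589390)*(-1/985797) = -87497209/12410582893830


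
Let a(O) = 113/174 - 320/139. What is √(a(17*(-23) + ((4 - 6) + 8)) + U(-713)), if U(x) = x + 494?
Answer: I*√129073595502/24186 ≈ 14.854*I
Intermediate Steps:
U(x) = 494 + x
a(O) = -39973/24186 (a(O) = 113*(1/174) - 320*1/139 = 113/174 - 320/139 = -39973/24186)
√(a(17*(-23) + ((4 - 6) + 8)) + U(-713)) = √(-39973/24186 + (494 - 713)) = √(-39973/24186 - 219) = √(-5336707/24186) = I*√129073595502/24186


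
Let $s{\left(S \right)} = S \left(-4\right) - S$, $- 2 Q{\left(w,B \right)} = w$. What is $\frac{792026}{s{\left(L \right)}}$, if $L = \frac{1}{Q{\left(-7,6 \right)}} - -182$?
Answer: $- \frac{2772091}{3190} \approx -868.99$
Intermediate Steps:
$Q{\left(w,B \right)} = - \frac{w}{2}$
$L = \frac{1276}{7}$ ($L = \frac{1}{\left(- \frac{1}{2}\right) \left(-7\right)} - -182 = \frac{1}{\frac{7}{2}} + 182 = \frac{2}{7} + 182 = \frac{1276}{7} \approx 182.29$)
$s{\left(S \right)} = - 5 S$ ($s{\left(S \right)} = - 4 S - S = - 5 S$)
$\frac{792026}{s{\left(L \right)}} = \frac{792026}{\left(-5\right) \frac{1276}{7}} = \frac{792026}{- \frac{6380}{7}} = 792026 \left(- \frac{7}{6380}\right) = - \frac{2772091}{3190}$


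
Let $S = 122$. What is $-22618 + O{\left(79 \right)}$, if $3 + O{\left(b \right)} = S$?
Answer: $-22499$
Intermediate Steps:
$O{\left(b \right)} = 119$ ($O{\left(b \right)} = -3 + 122 = 119$)
$-22618 + O{\left(79 \right)} = -22618 + 119 = -22499$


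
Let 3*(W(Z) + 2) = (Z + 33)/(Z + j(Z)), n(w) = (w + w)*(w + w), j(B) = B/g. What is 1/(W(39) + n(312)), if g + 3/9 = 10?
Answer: 52/20247477 ≈ 2.5682e-6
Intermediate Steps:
g = 29/3 (g = -⅓ + 10 = 29/3 ≈ 9.6667)
j(B) = 3*B/29 (j(B) = B/(29/3) = B*(3/29) = 3*B/29)
n(w) = 4*w² (n(w) = (2*w)*(2*w) = 4*w²)
W(Z) = -2 + 29*(33 + Z)/(96*Z) (W(Z) = -2 + ((Z + 33)/(Z + 3*Z/29))/3 = -2 + ((33 + Z)/((32*Z/29)))/3 = -2 + ((33 + Z)*(29/(32*Z)))/3 = -2 + (29*(33 + Z)/(32*Z))/3 = -2 + 29*(33 + Z)/(96*Z))
1/(W(39) + n(312)) = 1/((1/96)*(957 - 163*39)/39 + 4*312²) = 1/((1/96)*(1/39)*(957 - 6357) + 4*97344) = 1/((1/96)*(1/39)*(-5400) + 389376) = 1/(-75/52 + 389376) = 1/(20247477/52) = 52/20247477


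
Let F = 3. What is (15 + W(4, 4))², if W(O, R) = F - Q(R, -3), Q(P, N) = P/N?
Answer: 3364/9 ≈ 373.78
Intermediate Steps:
W(O, R) = 3 + R/3 (W(O, R) = 3 - R/(-3) = 3 - R*(-1)/3 = 3 - (-1)*R/3 = 3 + R/3)
(15 + W(4, 4))² = (15 + (3 + (⅓)*4))² = (15 + (3 + 4/3))² = (15 + 13/3)² = (58/3)² = 3364/9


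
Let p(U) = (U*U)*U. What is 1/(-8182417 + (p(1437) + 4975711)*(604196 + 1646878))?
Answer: 1/6690948649857719 ≈ 1.4946e-16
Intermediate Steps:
p(U) = U**3 (p(U) = U**2*U = U**3)
1/(-8182417 + (p(1437) + 4975711)*(604196 + 1646878)) = 1/(-8182417 + (1437**3 + 4975711)*(604196 + 1646878)) = 1/(-8182417 + (2967360453 + 4975711)*2251074) = 1/(-8182417 + 2972336164*2251074) = 1/(-8182417 + 6690948658040136) = 1/6690948649857719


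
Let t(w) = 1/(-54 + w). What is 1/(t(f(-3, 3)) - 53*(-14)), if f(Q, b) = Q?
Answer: 57/42293 ≈ 0.0013477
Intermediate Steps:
1/(t(f(-3, 3)) - 53*(-14)) = 1/(1/(-54 - 3) - 53*(-14)) = 1/(1/(-57) + 742) = 1/(-1/57 + 742) = 1/(42293/57) = 57/42293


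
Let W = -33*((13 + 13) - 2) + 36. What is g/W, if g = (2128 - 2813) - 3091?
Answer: 944/189 ≈ 4.9947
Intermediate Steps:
W = -756 (W = -33*(26 - 2) + 36 = -33*24 + 36 = -792 + 36 = -756)
g = -3776 (g = -685 - 3091 = -3776)
g/W = -3776/(-756) = -3776*(-1/756) = 944/189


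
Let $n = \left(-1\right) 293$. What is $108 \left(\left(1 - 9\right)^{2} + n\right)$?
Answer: $-24732$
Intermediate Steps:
$n = -293$
$108 \left(\left(1 - 9\right)^{2} + n\right) = 108 \left(\left(1 - 9\right)^{2} - 293\right) = 108 \left(\left(-8\right)^{2} - 293\right) = 108 \left(64 - 293\right) = 108 \left(-229\right) = -24732$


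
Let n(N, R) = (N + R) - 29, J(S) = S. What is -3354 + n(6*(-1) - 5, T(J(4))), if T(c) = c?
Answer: -3390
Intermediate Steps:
n(N, R) = -29 + N + R
-3354 + n(6*(-1) - 5, T(J(4))) = -3354 + (-29 + (6*(-1) - 5) + 4) = -3354 + (-29 + (-6 - 5) + 4) = -3354 + (-29 - 11 + 4) = -3354 - 36 = -3390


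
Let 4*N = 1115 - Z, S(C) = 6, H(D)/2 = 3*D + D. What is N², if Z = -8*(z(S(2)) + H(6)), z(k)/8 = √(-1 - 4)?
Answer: 2226521/16 + 11992*I*√5 ≈ 1.3916e+5 + 26815.0*I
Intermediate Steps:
H(D) = 8*D (H(D) = 2*(3*D + D) = 2*(4*D) = 8*D)
z(k) = 8*I*√5 (z(k) = 8*√(-1 - 4) = 8*√(-5) = 8*(I*√5) = 8*I*√5)
Z = -384 - 64*I*√5 (Z = -8*(8*I*√5 + 8*6) = -8*(8*I*√5 + 48) = -8*(48 + 8*I*√5) = -384 - 64*I*√5 ≈ -384.0 - 143.11*I)
N = 1499/4 + 16*I*√5 (N = (1115 - (-384 - 64*I*√5))/4 = (1115 + (384 + 64*I*√5))/4 = (1499 + 64*I*√5)/4 = 1499/4 + 16*I*√5 ≈ 374.75 + 35.777*I)
N² = (1499/4 + 16*I*√5)²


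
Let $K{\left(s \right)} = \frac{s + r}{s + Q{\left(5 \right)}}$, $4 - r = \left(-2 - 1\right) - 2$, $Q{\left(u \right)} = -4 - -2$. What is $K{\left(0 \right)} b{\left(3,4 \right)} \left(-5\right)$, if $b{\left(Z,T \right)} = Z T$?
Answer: $270$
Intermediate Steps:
$Q{\left(u \right)} = -2$ ($Q{\left(u \right)} = -4 + 2 = -2$)
$r = 9$ ($r = 4 - \left(\left(-2 - 1\right) - 2\right) = 4 - \left(-3 - 2\right) = 4 - -5 = 4 + 5 = 9$)
$K{\left(s \right)} = \frac{9 + s}{-2 + s}$ ($K{\left(s \right)} = \frac{s + 9}{s - 2} = \frac{9 + s}{-2 + s}$)
$b{\left(Z,T \right)} = T Z$
$K{\left(0 \right)} b{\left(3,4 \right)} \left(-5\right) = \frac{9 + 0}{-2 + 0} \cdot 4 \cdot 3 \left(-5\right) = \frac{1}{-2} \cdot 9 \cdot 12 \left(-5\right) = \left(- \frac{1}{2}\right) 9 \cdot 12 \left(-5\right) = \left(- \frac{9}{2}\right) 12 \left(-5\right) = \left(-54\right) \left(-5\right) = 270$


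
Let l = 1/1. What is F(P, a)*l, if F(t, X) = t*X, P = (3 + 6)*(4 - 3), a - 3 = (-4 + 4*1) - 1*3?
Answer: 0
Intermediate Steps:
l = 1
a = 0 (a = 3 + ((-4 + 4*1) - 1*3) = 3 + ((-4 + 4) - 3) = 3 + (0 - 3) = 3 - 3 = 0)
P = 9 (P = 9*1 = 9)
F(t, X) = X*t
F(P, a)*l = (0*9)*1 = 0*1 = 0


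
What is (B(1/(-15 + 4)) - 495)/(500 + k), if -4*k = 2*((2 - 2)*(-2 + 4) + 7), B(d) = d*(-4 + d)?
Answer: -39900/40051 ≈ -0.99623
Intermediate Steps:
k = -7/2 (k = -((2 - 2)*(-2 + 4) + 7)/2 = -(0*2 + 7)/2 = -(0 + 7)/2 = -7/2 ≈ -3.5000)
(B(1/(-15 + 4)) - 495)/(500 + k) = ((-4 + 1/(-15 + 4))/(-15 + 4) - 495)/(500 - 7/2) = ((-4 + 1/(-11))/(-11) - 495)/(993/2) = (-(-4 - 1/11)/11 - 495)*(2/993) = (-1/11*(-45/11) - 495)*(2/993) = (45/121 - 495)*(2/993) = -59850/121*2/993 = -39900/40051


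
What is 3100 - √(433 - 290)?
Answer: 3100 - √143 ≈ 3088.0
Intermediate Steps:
3100 - √(433 - 290) = 3100 - √143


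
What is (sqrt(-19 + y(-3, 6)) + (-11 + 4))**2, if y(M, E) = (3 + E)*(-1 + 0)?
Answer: 21 - 28*I*sqrt(7) ≈ 21.0 - 74.081*I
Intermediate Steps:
y(M, E) = -3 - E (y(M, E) = (3 + E)*(-1) = -3 - E)
(sqrt(-19 + y(-3, 6)) + (-11 + 4))**2 = (sqrt(-19 + (-3 - 1*6)) + (-11 + 4))**2 = (sqrt(-19 + (-3 - 6)) - 7)**2 = (sqrt(-19 - 9) - 7)**2 = (sqrt(-28) - 7)**2 = (2*I*sqrt(7) - 7)**2 = (-7 + 2*I*sqrt(7))**2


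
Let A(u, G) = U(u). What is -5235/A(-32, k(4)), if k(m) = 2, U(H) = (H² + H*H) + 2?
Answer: -1047/410 ≈ -2.5537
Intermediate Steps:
U(H) = 2 + 2*H² (U(H) = (H² + H²) + 2 = 2*H² + 2 = 2 + 2*H²)
A(u, G) = 2 + 2*u²
-5235/A(-32, k(4)) = -5235/(2 + 2*(-32)²) = -5235/(2 + 2*1024) = -5235/(2 + 2048) = -5235/2050 = -5235*1/2050 = -1047/410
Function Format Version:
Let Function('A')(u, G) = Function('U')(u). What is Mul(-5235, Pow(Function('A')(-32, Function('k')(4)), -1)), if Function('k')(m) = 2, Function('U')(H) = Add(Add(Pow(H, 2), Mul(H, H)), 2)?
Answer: Rational(-1047, 410) ≈ -2.5537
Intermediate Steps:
Function('U')(H) = Add(2, Mul(2, Pow(H, 2))) (Function('U')(H) = Add(Add(Pow(H, 2), Pow(H, 2)), 2) = Add(Mul(2, Pow(H, 2)), 2) = Add(2, Mul(2, Pow(H, 2))))
Function('A')(u, G) = Add(2, Mul(2, Pow(u, 2)))
Mul(-5235, Pow(Function('A')(-32, Function('k')(4)), -1)) = Mul(-5235, Pow(Add(2, Mul(2, Pow(-32, 2))), -1)) = Mul(-5235, Pow(Add(2, Mul(2, 1024)), -1)) = Mul(-5235, Pow(Add(2, 2048), -1)) = Mul(-5235, Pow(2050, -1)) = Mul(-5235, Rational(1, 2050)) = Rational(-1047, 410)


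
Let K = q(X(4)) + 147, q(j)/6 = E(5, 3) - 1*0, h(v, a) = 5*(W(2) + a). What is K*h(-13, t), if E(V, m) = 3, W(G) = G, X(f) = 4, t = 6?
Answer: 6600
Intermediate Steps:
h(v, a) = 10 + 5*a (h(v, a) = 5*(2 + a) = 10 + 5*a)
q(j) = 18 (q(j) = 6*(3 - 1*0) = 6*(3 + 0) = 6*3 = 18)
K = 165 (K = 18 + 147 = 165)
K*h(-13, t) = 165*(10 + 5*6) = 165*(10 + 30) = 165*40 = 6600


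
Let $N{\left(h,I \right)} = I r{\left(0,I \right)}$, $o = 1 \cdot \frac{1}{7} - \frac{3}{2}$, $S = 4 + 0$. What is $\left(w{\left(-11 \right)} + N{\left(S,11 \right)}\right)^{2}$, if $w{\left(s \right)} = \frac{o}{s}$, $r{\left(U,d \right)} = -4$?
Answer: $\frac{45657049}{23716} \approx 1925.2$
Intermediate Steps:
$S = 4$
$o = - \frac{19}{14}$ ($o = 1 \cdot \frac{1}{7} - \frac{3}{2} = \frac{1}{7} - \frac{3}{2} = - \frac{19}{14} \approx -1.3571$)
$N{\left(h,I \right)} = - 4 I$ ($N{\left(h,I \right)} = I \left(-4\right) = - 4 I$)
$w{\left(s \right)} = - \frac{19}{14 s}$
$\left(w{\left(-11 \right)} + N{\left(S,11 \right)}\right)^{2} = \left(- \frac{19}{14 \left(-11\right)} - 44\right)^{2} = \left(\left(- \frac{19}{14}\right) \left(- \frac{1}{11}\right) - 44\right)^{2} = \left(\frac{19}{154} - 44\right)^{2} = \left(- \frac{6757}{154}\right)^{2} = \frac{45657049}{23716}$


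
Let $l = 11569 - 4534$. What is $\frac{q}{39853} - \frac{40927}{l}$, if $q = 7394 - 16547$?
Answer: $- \frac{1695455086}{280365855} \approx -6.0473$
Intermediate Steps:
$q = -9153$
$l = 7035$
$\frac{q}{39853} - \frac{40927}{l} = - \frac{9153}{39853} - \frac{40927}{7035} = - \frac{1695455086}{280365855}$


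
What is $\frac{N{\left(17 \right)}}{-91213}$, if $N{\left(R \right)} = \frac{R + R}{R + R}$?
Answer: $- \frac{1}{91213} \approx -1.0963 \cdot 10^{-5}$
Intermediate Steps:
$N{\left(R \right)} = 1$ ($N{\left(R \right)} = \frac{2 R}{2 R} = 2 R \frac{1}{2 R} = 1$)
$\frac{N{\left(17 \right)}}{-91213} = 1 \frac{1}{-91213} = 1 \left(- \frac{1}{91213}\right) = - \frac{1}{91213}$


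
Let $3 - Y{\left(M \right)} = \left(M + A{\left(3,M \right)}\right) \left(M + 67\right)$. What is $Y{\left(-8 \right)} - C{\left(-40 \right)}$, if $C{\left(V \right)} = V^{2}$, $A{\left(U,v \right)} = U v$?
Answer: $291$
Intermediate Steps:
$Y{\left(M \right)} = 3 - 4 M \left(67 + M\right)$ ($Y{\left(M \right)} = 3 - \left(M + 3 M\right) \left(M + 67\right) = 3 - 4 M \left(67 + M\right)$)
$Y{\left(-8 \right)} - C{\left(-40 \right)} = \left(3 - -2144 - 4 \left(-8\right)^{2}\right) - \left(-40\right)^{2} = \left(3 + 2144 - 256\right) - 1600 = 1891 - 1600 = 291$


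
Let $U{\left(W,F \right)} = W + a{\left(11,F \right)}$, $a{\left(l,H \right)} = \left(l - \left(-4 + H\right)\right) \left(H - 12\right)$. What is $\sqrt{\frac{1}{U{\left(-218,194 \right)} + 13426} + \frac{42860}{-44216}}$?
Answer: $\frac{i \sqrt{2777627633428245}}{53528995} \approx 0.98457 i$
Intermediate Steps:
$a{\left(l,H \right)} = \left(-12 + H\right) \left(4 + l - H\right)$ ($a{\left(l,H \right)} = \left(4 + l - H\right) \left(-12 + H\right) = \left(-12 + H\right) \left(4 + l - H\right)$)
$U{\left(W,F \right)} = -180 + W - F^{2} + 27 F$ ($U{\left(W,F \right)} = W - \left(180 + F^{2} - 16 F - F 11\right) = W - \left(180 + F^{2} - 27 F\right) = -180 + W - F^{2} + 27 F$)
$\sqrt{\frac{1}{U{\left(-218,194 \right)} + 13426} + \frac{42860}{-44216}} = \sqrt{\frac{1}{\left(-180 - 218 - 194^{2} + 27 \cdot 194\right) + 13426} + \frac{42860}{-44216}} = \sqrt{\frac{1}{\left(-180 - 218 - 37636 + 5238\right) + 13426} + 42860 \left(- \frac{1}{44216}\right)} = \sqrt{\frac{1}{\left(-180 - 218 - 37636 + 5238\right) + 13426} - \frac{10715}{11054}} = \sqrt{\frac{1}{-32796 + 13426} - \frac{10715}{11054}} = \sqrt{\frac{1}{-19370} - \frac{10715}{11054}} = \sqrt{- \frac{1}{19370} - \frac{10715}{11054}} = \sqrt{- \frac{51890151}{53528995}} = \frac{i \sqrt{2777627633428245}}{53528995}$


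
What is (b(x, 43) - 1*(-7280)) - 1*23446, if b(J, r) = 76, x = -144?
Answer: -16090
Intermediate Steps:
(b(x, 43) - 1*(-7280)) - 1*23446 = (76 - 1*(-7280)) - 1*23446 = (76 + 7280) - 23446 = 7356 - 23446 = -16090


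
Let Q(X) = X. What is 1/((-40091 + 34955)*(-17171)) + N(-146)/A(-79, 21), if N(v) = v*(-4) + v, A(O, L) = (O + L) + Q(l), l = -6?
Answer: -1207104127/176380512 ≈ -6.8438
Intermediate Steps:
A(O, L) = -6 + L + O (A(O, L) = (O + L) - 6 = (L + O) - 6 = -6 + L + O)
N(v) = -3*v (N(v) = -4*v + v = -3*v)
1/((-40091 + 34955)*(-17171)) + N(-146)/A(-79, 21) = 1/((-40091 + 34955)*(-17171)) + (-3*(-146))/(-6 + 21 - 79) = -1/17171/(-5136) + 438/(-64) = -1/5136*(-1/17171) + 438*(-1/64) = 1/88190256 - 219/32 = -1207104127/176380512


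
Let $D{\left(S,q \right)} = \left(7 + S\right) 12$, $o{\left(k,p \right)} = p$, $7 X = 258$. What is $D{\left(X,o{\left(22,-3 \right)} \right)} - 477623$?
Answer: $- \frac{3339677}{7} \approx -4.771 \cdot 10^{5}$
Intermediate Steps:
$X = \frac{258}{7}$ ($X = \frac{1}{7} \cdot 258 = \frac{258}{7} \approx 36.857$)
$D{\left(S,q \right)} = 84 + 12 S$
$D{\left(X,o{\left(22,-3 \right)} \right)} - 477623 = \left(84 + 12 \cdot \frac{258}{7}\right) - 477623 = \left(84 + \frac{3096}{7}\right) - 477623 = \frac{3684}{7} - 477623 = - \frac{3339677}{7}$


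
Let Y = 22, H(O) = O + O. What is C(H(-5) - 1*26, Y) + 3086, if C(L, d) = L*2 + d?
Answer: 3036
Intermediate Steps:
H(O) = 2*O
C(L, d) = d + 2*L (C(L, d) = 2*L + d = d + 2*L)
C(H(-5) - 1*26, Y) + 3086 = (22 + 2*(2*(-5) - 1*26)) + 3086 = (22 + 2*(-10 - 26)) + 3086 = (22 + 2*(-36)) + 3086 = (22 - 72) + 3086 = -50 + 3086 = 3036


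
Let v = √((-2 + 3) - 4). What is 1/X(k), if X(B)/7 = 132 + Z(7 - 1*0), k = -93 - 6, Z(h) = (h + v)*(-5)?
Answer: 97/66388 + 5*I*√3/66388 ≈ 0.0014611 + 0.00013045*I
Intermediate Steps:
v = I*√3 (v = √(1 - 4) = √(-3) = I*√3 ≈ 1.732*I)
Z(h) = -5*h - 5*I*√3 (Z(h) = (h + I*√3)*(-5) = -5*h - 5*I*√3)
k = -99
X(B) = 679 - 35*I*√3 (X(B) = 7*(132 + (-5*(7 - 1*0) - 5*I*√3)) = 7*(132 + (-5*(7 + 0) - 5*I*√3)) = 7*(132 + (-5*7 - 5*I*√3)) = 7*(132 + (-35 - 5*I*√3)) = 7*(97 - 5*I*√3) = 679 - 35*I*√3)
1/X(k) = 1/(679 - 35*I*√3)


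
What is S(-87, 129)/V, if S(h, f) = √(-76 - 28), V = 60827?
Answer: 2*I*√26/60827 ≈ 0.00016766*I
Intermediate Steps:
S(h, f) = 2*I*√26 (S(h, f) = √(-104) = 2*I*√26)
S(-87, 129)/V = (2*I*√26)/60827 = (2*I*√26)*(1/60827) = 2*I*√26/60827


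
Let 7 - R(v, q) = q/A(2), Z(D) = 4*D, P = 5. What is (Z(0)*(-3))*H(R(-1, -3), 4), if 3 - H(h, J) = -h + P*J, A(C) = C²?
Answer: 0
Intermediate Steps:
R(v, q) = 7 - q/4 (R(v, q) = 7 - q/(2²) = 7 - q/4)
H(h, J) = 3 + h - 5*J (H(h, J) = 3 - (-h + 5*J) = 3 + (h - 5*J) = 3 + h - 5*J)
(Z(0)*(-3))*H(R(-1, -3), 4) = ((4*0)*(-3))*(3 + (7 - ¼*(-3)) - 5*4) = (0*(-3))*(3 + (7 + ¾) - 20) = 0*(3 + 31/4 - 20) = 0*(-37/4) = 0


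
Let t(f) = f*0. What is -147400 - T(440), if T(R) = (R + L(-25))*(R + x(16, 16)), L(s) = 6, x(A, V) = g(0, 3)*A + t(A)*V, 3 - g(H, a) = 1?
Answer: -357912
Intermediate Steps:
t(f) = 0
g(H, a) = 2 (g(H, a) = 3 - 1*1 = 3 - 1 = 2)
x(A, V) = 2*A (x(A, V) = 2*A + 0*V = 2*A + 0 = 2*A)
T(R) = (6 + R)*(32 + R) (T(R) = (R + 6)*(R + 2*16) = (6 + R)*(R + 32) = (6 + R)*(32 + R))
-147400 - T(440) = -147400 - (192 + 440² + 38*440) = -147400 - (192 + 193600 + 16720) = -147400 - 1*210512 = -147400 - 210512 = -357912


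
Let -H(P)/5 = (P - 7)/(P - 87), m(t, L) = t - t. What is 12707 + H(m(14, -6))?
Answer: 1105474/87 ≈ 12707.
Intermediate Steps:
m(t, L) = 0
H(P) = -5*(-7 + P)/(-87 + P) (H(P) = -5*(P - 7)/(P - 87) = -5*(-7 + P)/(-87 + P))
12707 + H(m(14, -6)) = 12707 + 5*(7 - 1*0)/(-87 + 0) = 12707 + 5*(7 + 0)/(-87) = 12707 + 5*(-1/87)*7 = 12707 - 35/87 = 1105474/87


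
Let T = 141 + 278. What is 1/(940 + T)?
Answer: 1/1359 ≈ 0.00073584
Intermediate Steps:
T = 419
1/(940 + T) = 1/(940 + 419) = 1/1359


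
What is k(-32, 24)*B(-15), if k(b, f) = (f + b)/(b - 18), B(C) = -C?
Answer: 12/5 ≈ 2.4000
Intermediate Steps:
k(b, f) = (b + f)/(-18 + b)
k(-32, 24)*B(-15) = ((-32 + 24)/(-18 - 32))*(-1*(-15)) = (-8/(-50))*15 = -1/50*(-8)*15 = (4/25)*15 = 12/5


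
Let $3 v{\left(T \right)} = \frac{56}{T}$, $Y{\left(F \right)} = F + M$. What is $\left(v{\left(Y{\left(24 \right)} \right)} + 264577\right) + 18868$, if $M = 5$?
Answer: $\frac{24659771}{87} \approx 2.8345 \cdot 10^{5}$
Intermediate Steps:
$Y{\left(F \right)} = 5 + F$ ($Y{\left(F \right)} = F + 5 = 5 + F$)
$v{\left(T \right)} = \frac{56}{3 T}$ ($v{\left(T \right)} = \frac{56 \frac{1}{T}}{3} = \frac{56}{3 T}$)
$\left(v{\left(Y{\left(24 \right)} \right)} + 264577\right) + 18868 = \left(\frac{56}{3 \left(5 + 24\right)} + 264577\right) + 18868 = \left(\frac{56}{3 \cdot 29} + 264577\right) + 18868 = \left(\frac{56}{3} \cdot \frac{1}{29} + 264577\right) + 18868 = \left(\frac{56}{87} + 264577\right) + 18868 = \frac{23018255}{87} + 18868 = \frac{24659771}{87}$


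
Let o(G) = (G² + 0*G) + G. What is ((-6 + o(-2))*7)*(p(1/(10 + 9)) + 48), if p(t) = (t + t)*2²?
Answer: -25760/19 ≈ -1355.8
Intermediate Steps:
o(G) = G + G² (o(G) = (G² + 0) + G = G² + G = G + G²)
p(t) = 8*t (p(t) = (2*t)*4 = 8*t)
((-6 + o(-2))*7)*(p(1/(10 + 9)) + 48) = ((-6 - 2*(1 - 2))*7)*(8/(10 + 9) + 48) = ((-6 - 2*(-1))*7)*(8/19 + 48) = ((-6 + 2)*7)*(8*(1/19) + 48) = (-4*7)*(8/19 + 48) = -28*920/19 = -25760/19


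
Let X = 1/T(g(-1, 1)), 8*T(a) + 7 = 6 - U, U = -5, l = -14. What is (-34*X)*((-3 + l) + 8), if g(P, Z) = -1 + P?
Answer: 612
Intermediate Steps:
T(a) = ½ (T(a) = -7/8 + (6 - 1*(-5))/8 = -7/8 + (6 + 5)/8 = -7/8 + (⅛)*11 = -7/8 + 11/8 = ½)
X = 2 (X = 1/(½) = 2)
(-34*X)*((-3 + l) + 8) = (-34*2)*((-3 - 14) + 8) = -68*(-17 + 8) = -68*(-9) = 612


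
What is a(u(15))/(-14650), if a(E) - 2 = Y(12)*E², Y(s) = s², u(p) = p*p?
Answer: -3645001/7325 ≈ -497.61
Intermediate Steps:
u(p) = p²
a(E) = 2 + 144*E² (a(E) = 2 + 12²*E² = 2 + 144*E²)
a(u(15))/(-14650) = (2 + 144*(15²)²)/(-14650) = (2 + 144*225²)*(-1/14650) = (2 + 144*50625)*(-1/14650) = (2 + 7290000)*(-1/14650) = 7290002*(-1/14650) = -3645001/7325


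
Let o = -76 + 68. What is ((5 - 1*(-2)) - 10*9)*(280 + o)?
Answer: -22576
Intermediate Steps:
o = -8
((5 - 1*(-2)) - 10*9)*(280 + o) = ((5 - 1*(-2)) - 10*9)*(280 - 8) = ((5 + 2) - 90)*272 = (7 - 90)*272 = -83*272 = -22576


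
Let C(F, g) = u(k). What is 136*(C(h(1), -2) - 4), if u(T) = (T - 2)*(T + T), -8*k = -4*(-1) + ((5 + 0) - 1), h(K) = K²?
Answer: 272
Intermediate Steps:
k = -1 (k = -(-4*(-1) + ((5 + 0) - 1))/8 = -(4 + (5 - 1))/8 = -(4 + 4)/8 = -⅛*8 = -1)
u(T) = 2*T*(-2 + T) (u(T) = (-2 + T)*(2*T) = 2*T*(-2 + T))
C(F, g) = 6 (C(F, g) = 2*(-1)*(-2 - 1) = 2*(-1)*(-3) = 6)
136*(C(h(1), -2) - 4) = 136*(6 - 4) = 136*2 = 272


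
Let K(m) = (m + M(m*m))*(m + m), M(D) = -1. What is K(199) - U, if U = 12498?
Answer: 66306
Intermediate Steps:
K(m) = 2*m*(-1 + m) (K(m) = (m - 1)*(m + m) = (-1 + m)*(2*m) = 2*m*(-1 + m))
K(199) - U = 2*199*(-1 + 199) - 1*12498 = 2*199*198 - 12498 = 78804 - 12498 = 66306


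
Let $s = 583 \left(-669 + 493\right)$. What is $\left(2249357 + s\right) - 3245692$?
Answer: $-1098943$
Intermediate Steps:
$s = -102608$ ($s = 583 \left(-176\right) = -102608$)
$\left(2249357 + s\right) - 3245692 = \left(2249357 - 102608\right) - 3245692 = 2146749 - 3245692 = -1098943$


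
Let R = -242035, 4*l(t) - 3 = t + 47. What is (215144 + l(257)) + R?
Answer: -107257/4 ≈ -26814.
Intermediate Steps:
l(t) = 25/2 + t/4 (l(t) = ¾ + (t + 47)/4 = ¾ + (47 + t)/4 = ¾ + (47/4 + t/4) = 25/2 + t/4)
(215144 + l(257)) + R = (215144 + (25/2 + (¼)*257)) - 242035 = (215144 + (25/2 + 257/4)) - 242035 = (215144 + 307/4) - 242035 = 860883/4 - 242035 = -107257/4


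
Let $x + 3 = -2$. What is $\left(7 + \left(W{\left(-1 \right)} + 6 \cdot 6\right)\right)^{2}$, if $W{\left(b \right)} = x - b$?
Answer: $1521$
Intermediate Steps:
$x = -5$ ($x = -3 - 2 = -5$)
$W{\left(b \right)} = -5 - b$
$\left(7 + \left(W{\left(-1 \right)} + 6 \cdot 6\right)\right)^{2} = \left(7 + \left(\left(-5 - -1\right) + 6 \cdot 6\right)\right)^{2} = \left(7 + \left(\left(-5 + 1\right) + 36\right)\right)^{2} = \left(7 + \left(-4 + 36\right)\right)^{2} = \left(7 + 32\right)^{2} = 39^{2} = 1521$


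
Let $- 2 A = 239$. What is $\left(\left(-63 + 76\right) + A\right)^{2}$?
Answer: $\frac{45369}{4} \approx 11342.0$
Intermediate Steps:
$A = - \frac{239}{2}$ ($A = \left(- \frac{1}{2}\right) 239 = - \frac{239}{2} \approx -119.5$)
$\left(\left(-63 + 76\right) + A\right)^{2} = \left(\left(-63 + 76\right) - \frac{239}{2}\right)^{2} = \left(13 - \frac{239}{2}\right)^{2} = \left(- \frac{213}{2}\right)^{2} = \frac{45369}{4}$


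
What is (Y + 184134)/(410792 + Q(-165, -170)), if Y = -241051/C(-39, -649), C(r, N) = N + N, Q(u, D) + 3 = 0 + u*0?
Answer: 239246983/533204122 ≈ 0.44870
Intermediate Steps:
Q(u, D) = -3 (Q(u, D) = -3 + (0 + u*0) = -3 + (0 + 0) = -3 + 0 = -3)
C(r, N) = 2*N
Y = 241051/1298 (Y = -241051/(2*(-649)) = -241051/(-1298) = -241051*(-1/1298) = 241051/1298 ≈ 185.71)
(Y + 184134)/(410792 + Q(-165, -170)) = (241051/1298 + 184134)/(410792 - 3) = (239246983/1298)/410789 = (239246983/1298)*(1/410789) = 239246983/533204122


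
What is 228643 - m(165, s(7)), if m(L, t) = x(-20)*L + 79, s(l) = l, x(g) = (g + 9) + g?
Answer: 233679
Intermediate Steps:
x(g) = 9 + 2*g (x(g) = (9 + g) + g = 9 + 2*g)
m(L, t) = 79 - 31*L (m(L, t) = (9 + 2*(-20))*L + 79 = (9 - 40)*L + 79 = -31*L + 79 = 79 - 31*L)
228643 - m(165, s(7)) = 228643 - (79 - 31*165) = 228643 - (79 - 5115) = 228643 - 1*(-5036) = 228643 + 5036 = 233679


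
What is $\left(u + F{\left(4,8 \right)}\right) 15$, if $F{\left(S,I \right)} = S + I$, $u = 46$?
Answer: $870$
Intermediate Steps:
$F{\left(S,I \right)} = I + S$
$\left(u + F{\left(4,8 \right)}\right) 15 = \left(46 + \left(8 + 4\right)\right) 15 = \left(46 + 12\right) 15 = 58 \cdot 15 = 870$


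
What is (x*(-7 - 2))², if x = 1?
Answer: 81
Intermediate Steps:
(x*(-7 - 2))² = (1*(-7 - 2))² = (1*(-9))² = (-9)² = 81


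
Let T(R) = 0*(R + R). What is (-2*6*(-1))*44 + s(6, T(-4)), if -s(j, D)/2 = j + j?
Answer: 504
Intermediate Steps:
T(R) = 0 (T(R) = 0*(2*R) = 0)
s(j, D) = -4*j (s(j, D) = -2*(j + j) = -4*j)
(-2*6*(-1))*44 + s(6, T(-4)) = (-2*6*(-1))*44 - 4*6 = -12*(-1)*44 - 24 = 12*44 - 24 = 528 - 24 = 504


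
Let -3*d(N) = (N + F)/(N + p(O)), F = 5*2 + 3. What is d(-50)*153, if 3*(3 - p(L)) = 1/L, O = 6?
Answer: -33966/847 ≈ -40.102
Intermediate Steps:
p(L) = 3 - 1/(3*L)
F = 13 (F = 10 + 3 = 13)
d(N) = -(13 + N)/(3*(53/18 + N)) (d(N) = -(N + 13)/(3*(N + (3 - ⅓/6))) = -(13 + N)/(3*(N + (3 - ⅓*⅙))) = -(13 + N)/(3*(N + (3 - 1/18))) = -(13 + N)/(3*(N + 53/18)) = -(13 + N)/(3*(53/18 + N)))
d(-50)*153 = (6*(-13 - 1*(-50))/(53 + 18*(-50)))*153 = (6*(-13 + 50)/(53 - 900))*153 = (6*37/(-847))*153 = (6*(-1/847)*37)*153 = -222/847*153 = -33966/847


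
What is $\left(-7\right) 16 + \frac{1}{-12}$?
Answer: $- \frac{1345}{12} \approx -112.08$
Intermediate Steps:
$\left(-7\right) 16 + \frac{1}{-12} = -112 - \frac{1}{12} = - \frac{1345}{12}$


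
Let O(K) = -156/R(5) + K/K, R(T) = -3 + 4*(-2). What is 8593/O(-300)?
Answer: 94523/167 ≈ 566.01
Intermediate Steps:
R(T) = -11 (R(T) = -3 - 8 = -11)
O(K) = 167/11 (O(K) = -156/(-11) + K/K = -156*(-1/11) + 1 = 156/11 + 1 = 167/11)
8593/O(-300) = 8593/(167/11) = 8593*(11/167) = 94523/167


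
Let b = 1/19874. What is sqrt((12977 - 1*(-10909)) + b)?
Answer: sqrt(9434393794010)/19874 ≈ 154.55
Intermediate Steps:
b = 1/19874 ≈ 5.0317e-5
sqrt((12977 - 1*(-10909)) + b) = sqrt((12977 - 1*(-10909)) + 1/19874) = sqrt((12977 + 10909) + 1/19874) = sqrt(23886 + 1/19874) = sqrt(474710365/19874) = sqrt(9434393794010)/19874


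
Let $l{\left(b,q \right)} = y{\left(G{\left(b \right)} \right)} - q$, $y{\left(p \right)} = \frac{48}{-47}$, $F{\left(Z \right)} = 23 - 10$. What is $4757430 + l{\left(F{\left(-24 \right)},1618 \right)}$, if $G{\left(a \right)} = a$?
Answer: $\frac{223523116}{47} \approx 4.7558 \cdot 10^{6}$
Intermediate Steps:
$F{\left(Z \right)} = 13$ ($F{\left(Z \right)} = 23 - 10 = 13$)
$y{\left(p \right)} = - \frac{48}{47}$ ($y{\left(p \right)} = 48 \left(- \frac{1}{47}\right) = - \frac{48}{47}$)
$l{\left(b,q \right)} = - \frac{48}{47} - q$
$4757430 + l{\left(F{\left(-24 \right)},1618 \right)} = 4757430 - \frac{76094}{47} = \frac{223523116}{47}$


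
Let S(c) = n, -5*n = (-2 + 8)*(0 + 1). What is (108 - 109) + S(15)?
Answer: -11/5 ≈ -2.2000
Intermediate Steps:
n = -6/5 (n = -(-2 + 8)*(0 + 1)/5 = -6/5 ≈ -1.2000)
S(c) = -6/5
(108 - 109) + S(15) = (108 - 109) - 6/5 = -1 - 6/5 = -11/5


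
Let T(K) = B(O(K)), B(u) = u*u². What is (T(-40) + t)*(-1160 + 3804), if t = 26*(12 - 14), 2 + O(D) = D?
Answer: -196026160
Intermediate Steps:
O(D) = -2 + D
B(u) = u³
T(K) = (-2 + K)³
t = -52 (t = 26*(-2) = -52)
(T(-40) + t)*(-1160 + 3804) = ((-2 - 40)³ - 52)*(-1160 + 3804) = ((-42)³ - 52)*2644 = (-74088 - 52)*2644 = -74140*2644 = -196026160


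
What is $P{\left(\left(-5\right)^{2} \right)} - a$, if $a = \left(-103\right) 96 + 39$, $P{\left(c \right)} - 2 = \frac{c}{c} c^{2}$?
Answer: $10476$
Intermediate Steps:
$P{\left(c \right)} = 2 + c^{2}$ ($P{\left(c \right)} = 2 + \frac{c}{c} c^{2} = 2 + 1 c^{2} = 2 + c^{2}$)
$a = -9849$ ($a = -9888 + 39 = -9849$)
$P{\left(\left(-5\right)^{2} \right)} - a = \left(2 + \left(\left(-5\right)^{2}\right)^{2}\right) - -9849 = \left(2 + 25^{2}\right) + 9849 = \left(2 + 625\right) + 9849 = 627 + 9849 = 10476$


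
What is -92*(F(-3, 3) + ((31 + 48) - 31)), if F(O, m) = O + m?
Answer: -4416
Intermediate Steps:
-92*(F(-3, 3) + ((31 + 48) - 31)) = -92*((-3 + 3) + ((31 + 48) - 31)) = -92*(0 + (79 - 31)) = -92*(0 + 48) = -92*48 = -4416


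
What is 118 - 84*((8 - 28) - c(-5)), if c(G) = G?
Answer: 1378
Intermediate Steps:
118 - 84*((8 - 28) - c(-5)) = 118 - 84*((8 - 28) - 1*(-5)) = 118 - 84*(-20 + 5) = 118 - 84*(-15) = 118 + 1260 = 1378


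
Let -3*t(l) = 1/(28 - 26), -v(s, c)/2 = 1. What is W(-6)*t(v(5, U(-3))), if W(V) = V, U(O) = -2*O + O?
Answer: 1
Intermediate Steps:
U(O) = -O
v(s, c) = -2 (v(s, c) = -2*1 = -2)
t(l) = -⅙ (t(l) = -1/(3*(28 - 26)) = -⅓/2 = -⅓*½ = -⅙)
W(-6)*t(v(5, U(-3))) = -6*(-⅙) = 1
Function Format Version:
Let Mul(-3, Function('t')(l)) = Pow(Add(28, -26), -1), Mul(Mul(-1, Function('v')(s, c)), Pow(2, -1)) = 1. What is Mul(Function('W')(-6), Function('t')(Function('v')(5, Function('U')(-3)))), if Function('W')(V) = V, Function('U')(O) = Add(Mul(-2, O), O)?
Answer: 1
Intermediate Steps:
Function('U')(O) = Mul(-1, O)
Function('v')(s, c) = -2 (Function('v')(s, c) = Mul(-2, 1) = -2)
Function('t')(l) = Rational(-1, 6) (Function('t')(l) = Mul(Rational(-1, 3), Pow(Add(28, -26), -1)) = Mul(Rational(-1, 3), Pow(2, -1)) = Mul(Rational(-1, 3), Rational(1, 2)) = Rational(-1, 6))
Mul(Function('W')(-6), Function('t')(Function('v')(5, Function('U')(-3)))) = Mul(-6, Rational(-1, 6)) = 1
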